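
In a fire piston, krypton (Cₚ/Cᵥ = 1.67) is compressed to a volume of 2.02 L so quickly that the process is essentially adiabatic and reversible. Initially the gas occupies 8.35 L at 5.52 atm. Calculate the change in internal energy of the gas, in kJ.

ΔU ≈ 11.1 kJ

P₂ = P₁(V₁/V₂)^γ = 5.52×(8.35/2.02)^(1.67) = 59.05 atm.
For a reversible adiabat, W_by_gas = (P₁V₁ − P₂V₂)/(γ−1).
W_by = (559300×0.00835 − 5.983×10^6×0.00202) / (0.67) = -11070 J.
Q = 0 ⇒ ΔU = −W_by = 11070 J.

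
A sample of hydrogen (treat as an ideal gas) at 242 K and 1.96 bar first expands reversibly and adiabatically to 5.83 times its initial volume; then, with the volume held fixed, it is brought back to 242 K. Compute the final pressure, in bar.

P₃ ≈ 0.336 bar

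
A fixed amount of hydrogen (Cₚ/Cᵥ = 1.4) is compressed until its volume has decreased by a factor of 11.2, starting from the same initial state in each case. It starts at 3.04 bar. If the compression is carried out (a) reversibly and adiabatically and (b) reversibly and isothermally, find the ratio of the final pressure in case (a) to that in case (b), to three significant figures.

P_adiabatic / P_isothermal ≈ 2.63

Isothermal: P_b = P₁(V₁/V₂) = 3.04×11.2.
Adiabatic: P_a = P₁(V₁/V₂)^γ = 3.04×11.2^(1.4).
P_a/P_b = (V₁/V₂)^(γ−1) = 11.2^(0.4) = 2.628.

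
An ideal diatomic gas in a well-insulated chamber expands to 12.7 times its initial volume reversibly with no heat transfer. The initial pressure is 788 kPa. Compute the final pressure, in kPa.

P₂ ≈ 22.4 kPa

Adiabatic: P₁V₁^γ = P₂V₂^γ ⇒ P₂ = P₁ (V₁/V₂)^γ.
For a diatomic ideal gas γ = 7/5.
P₂ = 788 × (1/12.7)^(7/5) = 22.45 kPa.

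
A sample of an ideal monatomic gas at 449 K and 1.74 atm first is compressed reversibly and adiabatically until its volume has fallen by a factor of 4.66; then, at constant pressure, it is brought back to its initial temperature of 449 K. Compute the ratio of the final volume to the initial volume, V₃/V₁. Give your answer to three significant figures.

V₃/V₁ ≈ 0.0769

For a monatomic ideal gas γ = 5/3.
Adiabatic step: V₂/V₁ = 0.2146; T₂ = T₁·4.66^(2/3) = 1253 K.
Isobaric step: V₃/V₂ = T₃/T₂ = 449/1253.
V₃/V₁ = (V₂/V₁)(V₃/V₂) = 0.2146 × (449/1253) = 0.07692.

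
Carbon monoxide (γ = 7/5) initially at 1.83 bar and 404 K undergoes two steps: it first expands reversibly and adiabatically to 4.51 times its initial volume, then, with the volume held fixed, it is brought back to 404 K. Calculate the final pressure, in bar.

P₃ ≈ 0.406 bar

Adiabatic step (PV^γ = const): P₂ = 1.83×(1/4.51)^(7/5) = 0.2221 bar; T₂ = 404×(1/4.51)^(2/5) = 221.2 K.
Isochoric: P₃ = P₂(T₃/T₂) = 0.2221 × (404/221.2) = 0.4058 bar.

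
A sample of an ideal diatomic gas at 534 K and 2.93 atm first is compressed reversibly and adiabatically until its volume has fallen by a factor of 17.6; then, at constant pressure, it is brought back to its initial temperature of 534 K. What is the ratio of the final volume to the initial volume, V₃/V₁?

For a diatomic ideal gas γ = 7/5.
Adiabatic step: V₂/V₁ = 0.05682; T₂ = T₁·17.6^(2/5) = 1682 K.
Isobaric step: V₃/V₂ = T₃/T₂ = 534/1682.
V₃/V₁ = (V₂/V₁)(V₃/V₂) = 0.05682 × (534/1682) = 0.01804.

V₃/V₁ ≈ 0.0180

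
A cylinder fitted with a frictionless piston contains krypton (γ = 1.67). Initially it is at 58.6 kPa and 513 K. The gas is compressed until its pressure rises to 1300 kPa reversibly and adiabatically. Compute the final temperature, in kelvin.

T₂ ≈ 1780 K

Adiabatic: T₂/T₁ = (P₂/P₁)^((γ−1)/γ).
T₂ = 513 × (1300/58.6)^(0.401) = 1779 K.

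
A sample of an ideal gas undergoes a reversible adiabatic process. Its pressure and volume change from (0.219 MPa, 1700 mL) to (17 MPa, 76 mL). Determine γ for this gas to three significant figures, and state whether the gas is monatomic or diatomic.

γ ≈ 1.40; diatomic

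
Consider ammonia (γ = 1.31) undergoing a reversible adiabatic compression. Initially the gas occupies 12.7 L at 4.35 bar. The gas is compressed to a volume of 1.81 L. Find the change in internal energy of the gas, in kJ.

ΔU ≈ 14.8 kJ

P₂ = P₁(V₁/V₂)^γ = 4.35×(12.7/1.81)^(1.31) = 55.84 bar.
For a reversible adiabat, W_by_gas = (P₁V₁ − P₂V₂)/(γ−1).
W_by = (435000×0.0127 − 5.584×10^6×0.00181) / (0.31) = -14780 J.
Q = 0 ⇒ ΔU = −W_by = 14780 J.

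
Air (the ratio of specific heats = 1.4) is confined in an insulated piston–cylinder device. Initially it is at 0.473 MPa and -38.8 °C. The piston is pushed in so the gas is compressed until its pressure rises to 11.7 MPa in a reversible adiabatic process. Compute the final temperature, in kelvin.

T₂ ≈ 586 K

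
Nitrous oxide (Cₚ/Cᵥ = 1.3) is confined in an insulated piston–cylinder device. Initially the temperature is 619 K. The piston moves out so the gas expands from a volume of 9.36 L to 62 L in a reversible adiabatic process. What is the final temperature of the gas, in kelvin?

T₂ ≈ 351 K

Adiabatic: T₁V₁^(γ−1) = T₂V₂^(γ−1) ⇒ T₂ = T₁ (V₁/V₂)^(γ−1).
T₂ = 619 × (9.36/62)^(0.3) = 351 K.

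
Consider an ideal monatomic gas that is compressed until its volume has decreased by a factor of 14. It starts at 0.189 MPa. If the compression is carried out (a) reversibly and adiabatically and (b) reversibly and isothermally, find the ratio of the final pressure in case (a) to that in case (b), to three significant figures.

P_adiabatic / P_isothermal ≈ 5.81

For a monatomic ideal gas γ = 5/3.
Isothermal: P_b = P₁(V₁/V₂) = 0.189×14.
Adiabatic: P_a = P₁(V₁/V₂)^γ = 0.189×14^(5/3).
P_a/P_b = (V₁/V₂)^(γ−1) = 14^(2/3) = 5.809.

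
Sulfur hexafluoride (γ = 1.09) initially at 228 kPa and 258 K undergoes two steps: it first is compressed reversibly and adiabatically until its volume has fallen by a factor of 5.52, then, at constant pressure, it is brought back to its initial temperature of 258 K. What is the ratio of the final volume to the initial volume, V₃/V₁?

V₃/V₁ ≈ 0.155

Adiabatic step: V₂/V₁ = 0.1812; T₂ = T₁·5.52^(0.09) = 300.9 K.
Isobaric step: V₃/V₂ = T₃/T₂ = 258/300.9.
V₃/V₁ = (V₂/V₁)(V₃/V₂) = 0.1812 × (258/300.9) = 0.1553.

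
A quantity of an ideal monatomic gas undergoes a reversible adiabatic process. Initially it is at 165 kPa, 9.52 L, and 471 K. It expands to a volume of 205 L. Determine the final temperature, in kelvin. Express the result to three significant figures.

T₂ ≈ 60.9 K

Adiabatic: T₁V₁^(γ−1) = T₂V₂^(γ−1) ⇒ T₂ = T₁ (V₁/V₂)^(γ−1).
γ = 5/3 for a monatomic ideal gas.
T₂ = 471 × (9.52/205)^(2/3) = 60.85 K.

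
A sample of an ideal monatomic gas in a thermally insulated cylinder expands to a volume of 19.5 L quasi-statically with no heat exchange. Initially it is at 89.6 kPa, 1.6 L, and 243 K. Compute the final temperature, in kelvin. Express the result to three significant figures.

T₂ ≈ 45.9 K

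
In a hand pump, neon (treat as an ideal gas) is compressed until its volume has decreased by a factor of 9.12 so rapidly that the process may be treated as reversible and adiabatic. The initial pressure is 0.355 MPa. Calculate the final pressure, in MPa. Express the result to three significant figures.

P₂ ≈ 14.1 MPa

Adiabatic: P₁V₁^γ = P₂V₂^γ ⇒ P₂ = P₁ (V₁/V₂)^γ.
For a monatomic ideal gas γ = 5/3.
P₂ = 0.355 × 9.12^(5/3) = 14.13 MPa.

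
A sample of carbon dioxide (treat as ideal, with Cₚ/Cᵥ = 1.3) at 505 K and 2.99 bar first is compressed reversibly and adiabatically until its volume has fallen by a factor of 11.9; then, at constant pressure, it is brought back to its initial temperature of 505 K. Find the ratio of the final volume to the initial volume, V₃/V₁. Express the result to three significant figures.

V₃/V₁ ≈ 0.0400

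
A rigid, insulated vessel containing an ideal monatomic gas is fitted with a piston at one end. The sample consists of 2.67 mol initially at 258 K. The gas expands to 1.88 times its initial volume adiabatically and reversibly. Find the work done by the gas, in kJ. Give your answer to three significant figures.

W ≈ 2.95 kJ

For a reversible adiabat TV^(γ−1) is constant, so T₂ = T₁ (V₁/V₂)^(γ−1).
γ = 5/3 for a monatomic ideal gas, so γ−1 = 2/3.
T₂ = 258 × (1/1.88)^(2/3) = 169.4 K.
Q = 0, so ΔU = W_on_gas = nCᵥΔT with Cᵥ = R/(γ−1) = 12.47 J/(mol·K).
ΔU = 2.67 × 12.47 × (169.4 − 258) = -2951 J.
Work done by the gas = −ΔU = 2951 J.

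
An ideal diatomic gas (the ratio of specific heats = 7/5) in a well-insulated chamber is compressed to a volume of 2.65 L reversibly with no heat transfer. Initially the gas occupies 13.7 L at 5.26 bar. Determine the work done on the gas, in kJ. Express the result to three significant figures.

W ≈ 16.7 kJ

P₂ = P₁(V₁/V₂)^γ = 5.26×(13.7/2.65)^(7/5) = 52.46 bar.
For a reversible adiabat, W_by_gas = (P₁V₁ − P₂V₂)/(γ−1).
W_by = (526000×0.0137 − 5.246×10^6×0.00265) / (2/5) = -16740 J.
W_on_gas = −W_by = 16740 J.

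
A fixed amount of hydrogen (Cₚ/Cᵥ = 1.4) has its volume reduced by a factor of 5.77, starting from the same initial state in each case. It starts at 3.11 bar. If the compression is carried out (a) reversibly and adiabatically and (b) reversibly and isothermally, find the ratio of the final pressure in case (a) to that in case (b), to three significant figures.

P_adiabatic / P_isothermal ≈ 2.02

Isothermal: P_b = P₁(V₁/V₂) = 3.11×5.77.
Adiabatic: P_a = P₁(V₁/V₂)^γ = 3.11×5.77^(1.4).
P_a/P_b = (V₁/V₂)^(γ−1) = 5.77^(0.4) = 2.016.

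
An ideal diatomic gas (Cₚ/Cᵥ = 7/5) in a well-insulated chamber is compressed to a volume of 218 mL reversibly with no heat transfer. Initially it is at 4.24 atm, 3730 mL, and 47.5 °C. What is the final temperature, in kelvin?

Adiabatic: T₁V₁^(γ−1) = T₂V₂^(γ−1) ⇒ T₂ = T₁ (V₁/V₂)^(γ−1).
T₁ = 47.5 °C = 320.6 K.
T₂ = 320.6 × (3730/218)^(2/5) = 998.5 K.

T₂ ≈ 998 K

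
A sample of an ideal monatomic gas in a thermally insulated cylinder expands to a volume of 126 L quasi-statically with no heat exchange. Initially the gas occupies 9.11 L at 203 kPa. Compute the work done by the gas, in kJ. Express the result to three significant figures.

γ = 5/3 for a monatomic ideal gas.
P₂ = P₁(V₁/V₂)^γ = 203×(9.11/126)^(5/3) = 2.547 kPa.
For a reversible adiabat, W_by_gas = (P₁V₁ − P₂V₂)/(γ−1).
W_by = (203000×0.00911 − 2547×0.126) / (2/3) = 2293 J.

W ≈ 2.29 kJ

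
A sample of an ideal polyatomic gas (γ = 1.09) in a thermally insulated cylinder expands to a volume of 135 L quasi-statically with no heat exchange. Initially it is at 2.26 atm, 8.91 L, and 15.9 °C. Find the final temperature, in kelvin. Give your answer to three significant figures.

T₂ ≈ 226 K

Adiabatic: T₁V₁^(γ−1) = T₂V₂^(γ−1) ⇒ T₂ = T₁ (V₁/V₂)^(γ−1).
T₁ = 15.9 °C = 289 K.
T₂ = 289 × (8.91/135)^(0.09) = 226.3 K.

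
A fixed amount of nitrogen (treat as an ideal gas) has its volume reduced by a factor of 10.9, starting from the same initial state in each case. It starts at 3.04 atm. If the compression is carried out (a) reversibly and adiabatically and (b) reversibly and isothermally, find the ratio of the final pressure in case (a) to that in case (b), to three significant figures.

For a diatomic ideal gas γ = 7/5.
Isothermal: P_b = P₁(V₁/V₂) = 3.04×10.9.
Adiabatic: P_a = P₁(V₁/V₂)^γ = 3.04×10.9^(7/5).
P_a/P_b = (V₁/V₂)^(γ−1) = 10.9^(2/5) = 2.6.

P_adiabatic / P_isothermal ≈ 2.60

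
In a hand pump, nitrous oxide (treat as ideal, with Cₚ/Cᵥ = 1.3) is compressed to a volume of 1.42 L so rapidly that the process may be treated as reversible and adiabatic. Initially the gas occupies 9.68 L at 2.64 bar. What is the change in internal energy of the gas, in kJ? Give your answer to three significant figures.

ΔU ≈ 6.63 kJ

P₂ = P₁(V₁/V₂)^γ = 2.64×(9.68/1.42)^(1.3) = 32.01 bar.
For a reversible adiabat, W_by_gas = (P₁V₁ − P₂V₂)/(γ−1).
W_by = (264000×0.00968 − 3.201×10^6×0.00142) / (0.3) = -6632 J.
Q = 0 ⇒ ΔU = −W_by = 6632 J.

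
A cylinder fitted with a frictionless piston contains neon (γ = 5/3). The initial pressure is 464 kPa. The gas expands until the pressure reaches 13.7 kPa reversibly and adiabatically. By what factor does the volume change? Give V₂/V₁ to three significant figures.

From PV^γ = const, V₂/V₁ = (P₁/P₂)^(1/γ).
V₂/V₁ = (464/13.7)^(3/5) = 8.277.

V₂/V₁ ≈ 8.28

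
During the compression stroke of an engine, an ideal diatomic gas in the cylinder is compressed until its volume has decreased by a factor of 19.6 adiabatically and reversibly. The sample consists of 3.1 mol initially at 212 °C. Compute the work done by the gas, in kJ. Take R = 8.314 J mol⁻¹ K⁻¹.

W ≈ -71.5 kJ

For a reversible adiabat TV^(γ−1) is constant, so T₂ = T₁ (V₁/V₂)^(γ−1).
γ = 7/5 for a diatomic ideal gas, so γ−1 = 2/5.
T₁ = 212 °C = 485.1 K.
T₂ = 485.1 × 19.6^(2/5) = 1595 K.
Q = 0, so ΔU = W_on_gas = nCᵥΔT with Cᵥ = R/(γ−1) = 20.79 J/(mol·K).
ΔU = 3.1 × 20.79 × (1595 − 485.1) = 71520 J.
Work done by the gas = −ΔU = -71520 J.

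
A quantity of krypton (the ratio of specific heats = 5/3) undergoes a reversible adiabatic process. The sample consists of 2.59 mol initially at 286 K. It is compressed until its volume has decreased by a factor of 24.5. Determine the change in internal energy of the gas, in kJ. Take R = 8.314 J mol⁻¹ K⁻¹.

ΔU ≈ 68.7 kJ

For a reversible adiabat TV^(γ−1) is constant, so T₂ = T₁ (V₁/V₂)^(γ−1).
T₂ = 286 × 24.5^(2/3) = 2413 K.
Q = 0, so ΔU = W_on_gas = nCᵥΔT with Cᵥ = R/(γ−1) = 12.47 J/(mol·K).
ΔU = 2.59 × 12.47 × (2413 − 286) = 68690 J.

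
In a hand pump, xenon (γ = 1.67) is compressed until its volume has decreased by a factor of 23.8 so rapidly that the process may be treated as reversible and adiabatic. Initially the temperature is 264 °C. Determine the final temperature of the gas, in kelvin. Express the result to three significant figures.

For a reversible adiabat TV^(γ−1) is constant, so T₂ = T₁ (V₁/V₂)^(γ−1).
T₁ = 264 °C = 537.1 K.
T₂ = 537.1 × 23.8^(0.67) = 4492 K.

T₂ ≈ 4490 K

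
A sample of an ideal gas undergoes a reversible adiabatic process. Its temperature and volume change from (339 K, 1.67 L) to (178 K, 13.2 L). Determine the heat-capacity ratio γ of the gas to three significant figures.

TV^(γ−1) = const ⇒ γ − 1 = ln(T₂/T₁) / ln(V₁/V₂).
γ = 1 + ln(178/339) / ln(1.67/13.2) = 1.312.

γ ≈ 1.31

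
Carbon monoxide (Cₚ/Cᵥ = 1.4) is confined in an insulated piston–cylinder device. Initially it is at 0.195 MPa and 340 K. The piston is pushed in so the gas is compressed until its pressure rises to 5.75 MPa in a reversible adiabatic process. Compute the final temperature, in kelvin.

Along an adiabat T P^((1−γ)/γ) is constant, so T₂ = T₁ (P₂/P₁)^((γ−1)/γ).
T₂ = 340 × (5.75/0.195)^(0.286) = 894.1 K.

T₂ ≈ 894 K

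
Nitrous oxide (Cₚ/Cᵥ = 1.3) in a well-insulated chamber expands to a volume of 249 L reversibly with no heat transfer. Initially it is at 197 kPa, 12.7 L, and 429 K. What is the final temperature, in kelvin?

For a reversible adiabat TV^(γ−1) is constant, so T₂ = T₁ (V₁/V₂)^(γ−1).
T₂ = 429 × (12.7/249)^(0.3) = 175.7 K.

T₂ ≈ 176 K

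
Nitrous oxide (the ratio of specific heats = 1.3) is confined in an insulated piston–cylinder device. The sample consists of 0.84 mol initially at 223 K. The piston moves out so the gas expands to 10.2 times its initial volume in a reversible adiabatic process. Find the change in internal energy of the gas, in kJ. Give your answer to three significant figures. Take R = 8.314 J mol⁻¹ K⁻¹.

ΔU ≈ -2.60 kJ

Adiabatic: T₁V₁^(γ−1) = T₂V₂^(γ−1) ⇒ T₂ = T₁ (V₁/V₂)^(γ−1).
T₂ = 223 × (1/10.2)^(0.3) = 111.1 K.
Q = 0, so ΔU = W_on_gas = nCᵥΔT with Cᵥ = R/(γ−1) = 27.71 J/(mol·K).
ΔU = 0.84 × 27.71 × (111.1 − 223) = -2605 J.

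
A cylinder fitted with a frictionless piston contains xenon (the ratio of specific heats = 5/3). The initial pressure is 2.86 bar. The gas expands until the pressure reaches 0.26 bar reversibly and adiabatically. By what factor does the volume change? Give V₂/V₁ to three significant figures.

V₂/V₁ ≈ 4.22

From PV^γ = const, V₂/V₁ = (P₁/P₂)^(1/γ).
V₂/V₁ = (2.86/0.26)^(3/5) = 4.215.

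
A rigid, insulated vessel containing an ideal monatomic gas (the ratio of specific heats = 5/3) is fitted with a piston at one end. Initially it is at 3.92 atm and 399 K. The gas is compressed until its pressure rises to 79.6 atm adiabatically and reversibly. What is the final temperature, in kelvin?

Along an adiabat T P^((1−γ)/γ) is constant, so T₂ = T₁ (P₂/P₁)^((γ−1)/γ).
T₂ = 399 × (79.6/3.92)^(2/5) = 1331 K.

T₂ ≈ 1330 K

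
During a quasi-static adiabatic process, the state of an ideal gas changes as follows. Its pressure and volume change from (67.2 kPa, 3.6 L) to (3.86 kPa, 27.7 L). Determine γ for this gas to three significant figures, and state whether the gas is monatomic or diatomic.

γ ≈ 1.40; diatomic

PV^γ = const ⇒ γ = ln(P₂/P₁) / ln(V₁/V₂).
γ = ln(3.86/67.2) / ln(3.6/27.7) = 1.4.
γ ≈ 1.40 is close to 7/5, so the gas is diatomic.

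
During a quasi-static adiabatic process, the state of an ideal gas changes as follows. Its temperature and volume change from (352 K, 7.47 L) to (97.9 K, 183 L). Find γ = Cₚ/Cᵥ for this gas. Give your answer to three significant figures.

γ ≈ 1.40

TV^(γ−1) = const ⇒ γ − 1 = ln(T₂/T₁) / ln(V₁/V₂).
γ = 1 + ln(97.9/352) / ln(7.47/183) = 1.4.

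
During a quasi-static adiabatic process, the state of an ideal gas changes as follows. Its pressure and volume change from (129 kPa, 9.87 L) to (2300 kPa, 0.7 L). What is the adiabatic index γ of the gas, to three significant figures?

γ ≈ 1.09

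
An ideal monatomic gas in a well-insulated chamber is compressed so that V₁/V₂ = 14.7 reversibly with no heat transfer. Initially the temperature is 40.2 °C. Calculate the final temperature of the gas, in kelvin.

T₂ ≈ 1880 K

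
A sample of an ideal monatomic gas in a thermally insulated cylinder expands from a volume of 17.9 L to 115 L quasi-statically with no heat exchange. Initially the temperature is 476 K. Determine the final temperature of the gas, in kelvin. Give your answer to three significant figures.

T₂ ≈ 138 K

Adiabatic: T₁V₁^(γ−1) = T₂V₂^(γ−1) ⇒ T₂ = T₁ (V₁/V₂)^(γ−1).
For a monatomic ideal gas γ = 5/3, so γ−1 = 2/3.
T₂ = 476 × (17.9/115)^(2/3) = 137.7 K.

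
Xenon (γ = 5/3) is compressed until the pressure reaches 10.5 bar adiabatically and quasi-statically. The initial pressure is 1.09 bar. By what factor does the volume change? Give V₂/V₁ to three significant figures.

From PV^γ = const, V₂/V₁ = (P₁/P₂)^(1/γ).
V₂/V₁ = (1.09/10.5)^(3/5) = 0.2569.

V₂/V₁ ≈ 0.257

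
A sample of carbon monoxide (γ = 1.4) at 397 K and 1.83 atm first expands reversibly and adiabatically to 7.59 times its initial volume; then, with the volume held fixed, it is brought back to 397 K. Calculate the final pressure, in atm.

P₃ ≈ 0.241 atm

Adiabatic step (PV^γ = const): P₂ = 1.83×(1/7.59)^(1.4) = 0.1072 atm; T₂ = 397×(1/7.59)^(0.4) = 176.5 K.
Isochoric: P₃ = P₂(T₃/T₂) = 0.1072 × (397/176.5) = 0.2411 atm.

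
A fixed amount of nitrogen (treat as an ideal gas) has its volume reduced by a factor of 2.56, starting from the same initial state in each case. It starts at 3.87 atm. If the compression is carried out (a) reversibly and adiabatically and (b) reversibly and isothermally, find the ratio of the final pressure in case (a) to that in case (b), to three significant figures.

For a diatomic ideal gas γ = 7/5.
Isothermal: P_b = P₁(V₁/V₂) = 3.87×2.56.
Adiabatic: P_a = P₁(V₁/V₂)^γ = 3.87×2.56^(7/5).
P_a/P_b = (V₁/V₂)^(γ−1) = 2.56^(2/5) = 1.456.

P_adiabatic / P_isothermal ≈ 1.46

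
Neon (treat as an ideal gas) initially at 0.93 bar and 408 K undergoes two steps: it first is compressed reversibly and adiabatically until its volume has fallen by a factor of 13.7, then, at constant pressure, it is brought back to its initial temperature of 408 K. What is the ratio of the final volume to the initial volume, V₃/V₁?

V₃/V₁ ≈ 0.0127

For a monatomic ideal gas γ = 5/3.
Adiabatic step: V₂/V₁ = 0.07299; T₂ = T₁·13.7^(2/3) = 2336 K.
Isobaric step: V₃/V₂ = T₃/T₂ = 408/2336.
V₃/V₁ = (V₂/V₁)(V₃/V₂) = 0.07299 × (408/2336) = 0.01275.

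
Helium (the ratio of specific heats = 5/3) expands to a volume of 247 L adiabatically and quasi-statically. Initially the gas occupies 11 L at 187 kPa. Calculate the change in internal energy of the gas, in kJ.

ΔU ≈ -2.70 kJ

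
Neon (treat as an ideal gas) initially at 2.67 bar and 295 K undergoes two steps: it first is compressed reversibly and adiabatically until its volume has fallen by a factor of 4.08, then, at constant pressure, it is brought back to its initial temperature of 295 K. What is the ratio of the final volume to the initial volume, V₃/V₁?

V₃/V₁ ≈ 0.0960

For a monatomic ideal gas γ = 5/3.
Adiabatic step: V₂/V₁ = 0.2451; T₂ = T₁·4.08^(2/3) = 753.2 K.
Isobaric step: V₃/V₂ = T₃/T₂ = 295/753.2.
V₃/V₁ = (V₂/V₁)(V₃/V₂) = 0.2451 × (295/753.2) = 0.09599.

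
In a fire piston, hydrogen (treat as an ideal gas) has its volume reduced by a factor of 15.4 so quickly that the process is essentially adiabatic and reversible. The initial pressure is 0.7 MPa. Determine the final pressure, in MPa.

Since PV^γ is constant along a reversible adiabat, P₂ = P₁ (V₁/V₂)^γ.
For a diatomic ideal gas γ = 7/5.
P₂ = 0.7 × 15.4^(7/5) = 32.18 MPa.

P₂ ≈ 32.2 MPa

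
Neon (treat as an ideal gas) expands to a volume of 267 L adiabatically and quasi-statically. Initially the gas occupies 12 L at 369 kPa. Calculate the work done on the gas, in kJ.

γ = 5/3 for a monatomic ideal gas.
P₂ = P₁(V₁/V₂)^γ = 369×(12/267)^(5/3) = 2.096 kPa.
For a reversible adiabat, W_by_gas = (P₁V₁ − P₂V₂)/(γ−1).
W_by = (369000×0.012 − 2096×0.267) / (2/3) = 5802 J.
W_on_gas = −W_by = -5802 J.

W ≈ -5.80 kJ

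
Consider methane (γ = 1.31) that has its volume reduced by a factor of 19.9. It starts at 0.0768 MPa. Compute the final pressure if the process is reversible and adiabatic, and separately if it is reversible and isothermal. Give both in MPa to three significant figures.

adiabatic: 3.86 MPa; isothermal: 1.53 MPa

Isothermal: P₂ = P₁(V₁/V₂) = 0.0768×19.9 = 1.528 MPa.
Adiabatic: P₂ = P₁(V₁/V₂)^γ = 0.0768×19.9^(1.31) = 3.862 MPa.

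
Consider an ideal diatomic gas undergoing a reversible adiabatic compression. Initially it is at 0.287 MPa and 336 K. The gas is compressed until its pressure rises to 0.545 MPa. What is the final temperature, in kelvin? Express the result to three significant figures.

T₂ ≈ 404 K

Along an adiabat T P^((1−γ)/γ) is constant, so T₂ = T₁ (P₂/P₁)^((γ−1)/γ).
For a diatomic ideal gas γ = 7/5, so (γ−1)/γ = 2/7.
T₂ = 336 × (0.545/0.287)^(2/7) = 403.6 K.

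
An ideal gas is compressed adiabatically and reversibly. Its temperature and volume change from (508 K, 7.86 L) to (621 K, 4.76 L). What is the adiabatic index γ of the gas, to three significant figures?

γ ≈ 1.40

TV^(γ−1) = const ⇒ γ − 1 = ln(T₂/T₁) / ln(V₁/V₂).
γ = 1 + ln(621/508) / ln(7.86/4.76) = 1.4.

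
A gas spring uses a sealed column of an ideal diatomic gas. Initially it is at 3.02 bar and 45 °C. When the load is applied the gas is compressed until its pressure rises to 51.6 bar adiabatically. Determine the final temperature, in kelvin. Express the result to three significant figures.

T₂ ≈ 716 K

Adiabatic: T₂/T₁ = (P₂/P₁)^((γ−1)/γ).
For a diatomic ideal gas γ = 7/5, so (γ−1)/γ = 2/7.
T₁ = 45 °C = 318.1 K.
T₂ = 318.1 × (51.6/3.02)^(2/7) = 715.8 K.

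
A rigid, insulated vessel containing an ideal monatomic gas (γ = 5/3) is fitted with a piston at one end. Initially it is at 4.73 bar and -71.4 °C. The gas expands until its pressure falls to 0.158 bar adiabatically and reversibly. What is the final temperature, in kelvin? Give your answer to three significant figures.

T₂ ≈ 51.8 K

Adiabatic: T₂/T₁ = (P₂/P₁)^((γ−1)/γ).
T₁ = -71.4 °C = 201.7 K.
T₂ = 201.7 × (0.158/4.73)^(2/5) = 51.8 K.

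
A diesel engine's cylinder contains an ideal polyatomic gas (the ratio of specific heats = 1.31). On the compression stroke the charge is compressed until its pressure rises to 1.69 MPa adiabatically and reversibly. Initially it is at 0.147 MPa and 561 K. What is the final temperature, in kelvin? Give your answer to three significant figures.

Along an adiabat T P^((1−γ)/γ) is constant, so T₂ = T₁ (P₂/P₁)^((γ−1)/γ).
T₂ = 561 × (1.69/0.147)^(0.237) = 999.9 K.

T₂ ≈ 1000 K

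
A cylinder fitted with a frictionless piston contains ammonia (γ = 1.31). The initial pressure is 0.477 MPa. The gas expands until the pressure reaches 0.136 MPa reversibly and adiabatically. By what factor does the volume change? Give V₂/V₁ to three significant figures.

From PV^γ = const, V₂/V₁ = (P₁/P₂)^(1/γ).
V₂/V₁ = (0.477/0.136)^(0.763) = 2.606.

V₂/V₁ ≈ 2.61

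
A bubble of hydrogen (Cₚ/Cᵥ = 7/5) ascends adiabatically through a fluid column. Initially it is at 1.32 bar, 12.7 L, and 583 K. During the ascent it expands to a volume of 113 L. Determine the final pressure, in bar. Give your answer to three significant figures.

P₂ ≈ 0.0619 bar

Since PV^γ is constant along a reversible adiabat, P₂ = P₁ (V₁/V₂)^γ.
P₂ = 1.32 × (12.7/113)^(7/5) = 0.06189 bar.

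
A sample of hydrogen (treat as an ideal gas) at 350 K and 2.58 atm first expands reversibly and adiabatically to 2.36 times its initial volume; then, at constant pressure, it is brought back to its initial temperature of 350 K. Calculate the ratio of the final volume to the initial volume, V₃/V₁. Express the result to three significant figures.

For a diatomic ideal gas γ = 7/5.
Adiabatic step: V₂/V₁ = 2.36; T₂ = T₁·(1/2.36)^(2/5) = 248.3 K.
Isobaric step: V₃/V₂ = T₃/T₂ = 350/248.3.
V₃/V₁ = (V₂/V₁)(V₃/V₂) = 2.36 × (350/248.3) = 3.327.

V₃/V₁ ≈ 3.33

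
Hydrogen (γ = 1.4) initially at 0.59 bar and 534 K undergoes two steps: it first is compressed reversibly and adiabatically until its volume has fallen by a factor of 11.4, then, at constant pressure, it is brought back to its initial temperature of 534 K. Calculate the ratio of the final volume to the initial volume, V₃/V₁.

Adiabatic step: V₂/V₁ = 0.08772; T₂ = T₁·11.4^(0.4) = 1414 K.
Isobaric step: V₃/V₂ = T₃/T₂ = 534/1414.
V₃/V₁ = (V₂/V₁)(V₃/V₂) = 0.08772 × (534/1414) = 0.03314.

V₃/V₁ ≈ 0.0331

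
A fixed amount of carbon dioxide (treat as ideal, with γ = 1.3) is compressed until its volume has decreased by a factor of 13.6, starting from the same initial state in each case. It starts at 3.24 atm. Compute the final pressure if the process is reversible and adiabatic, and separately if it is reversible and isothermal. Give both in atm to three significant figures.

Isothermal: P₂ = P₁(V₁/V₂) = 3.24×13.6 = 44.06 atm.
Adiabatic: P₂ = P₁(V₁/V₂)^γ = 3.24×13.6^(1.3) = 96.42 atm.

adiabatic: 96.4 atm; isothermal: 44.1 atm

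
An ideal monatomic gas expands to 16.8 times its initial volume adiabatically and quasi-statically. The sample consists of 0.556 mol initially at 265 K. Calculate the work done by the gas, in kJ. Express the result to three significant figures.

W ≈ 1.56 kJ

For a reversible adiabat TV^(γ−1) is constant, so T₂ = T₁ (V₁/V₂)^(γ−1).
γ = 5/3 for a monatomic ideal gas, so γ−1 = 2/3.
T₂ = 265 × (1/16.8)^(2/3) = 40.4 K.
Q = 0, so ΔU = W_on_gas = nCᵥΔT with Cᵥ = R/(γ−1) = 12.47 J/(mol·K).
ΔU = 0.556 × 12.47 × (40.4 − 265) = -1557 J.
Work done by the gas = −ΔU = 1557 J.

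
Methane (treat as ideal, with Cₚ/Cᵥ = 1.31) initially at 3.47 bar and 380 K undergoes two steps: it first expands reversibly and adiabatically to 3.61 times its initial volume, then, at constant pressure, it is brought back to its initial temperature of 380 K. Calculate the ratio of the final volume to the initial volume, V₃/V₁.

V₃/V₁ ≈ 5.37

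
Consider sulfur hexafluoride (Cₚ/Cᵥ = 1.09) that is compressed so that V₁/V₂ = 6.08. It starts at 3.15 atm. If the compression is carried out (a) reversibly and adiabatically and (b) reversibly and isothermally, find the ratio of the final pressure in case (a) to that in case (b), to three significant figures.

P_adiabatic / P_isothermal ≈ 1.18

Isothermal: P_b = P₁(V₁/V₂) = 3.15×6.08.
Adiabatic: P_a = P₁(V₁/V₂)^γ = 3.15×6.08^(1.09).
P_a/P_b = (V₁/V₂)^(γ−1) = 6.08^(0.09) = 1.176.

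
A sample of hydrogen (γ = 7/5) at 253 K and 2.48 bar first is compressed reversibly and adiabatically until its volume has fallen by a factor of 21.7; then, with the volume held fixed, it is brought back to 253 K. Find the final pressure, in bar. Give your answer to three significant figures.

P₃ ≈ 53.8 bar

Adiabatic step (PV^γ = const): P₂ = 2.48×21.7^(7/5) = 184.3 bar; T₂ = 253×21.7^(2/5) = 866.4 K.
Isochoric: P₃ = P₂(T₃/T₂) = 184.3 × (253/866.4) = 53.82 bar.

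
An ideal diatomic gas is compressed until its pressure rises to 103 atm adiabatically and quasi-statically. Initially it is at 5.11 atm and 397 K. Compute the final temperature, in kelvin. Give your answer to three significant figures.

T₂ ≈ 936 K

Along an adiabat T P^((1−γ)/γ) is constant, so T₂ = T₁ (P₂/P₁)^((γ−1)/γ).
For a diatomic ideal gas γ = 7/5, so (γ−1)/γ = 2/7.
T₂ = 397 × (103/5.11)^(2/7) = 936.4 K.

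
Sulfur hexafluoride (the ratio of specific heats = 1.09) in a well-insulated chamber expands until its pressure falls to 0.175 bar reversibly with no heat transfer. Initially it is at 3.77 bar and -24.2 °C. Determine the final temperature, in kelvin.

Adiabatic: T₂/T₁ = (P₂/P₁)^((γ−1)/γ).
T₁ = -24.2 °C = 248.9 K.
T₂ = 248.9 × (0.175/3.77)^(0.0826) = 193.2 K.

T₂ ≈ 193 K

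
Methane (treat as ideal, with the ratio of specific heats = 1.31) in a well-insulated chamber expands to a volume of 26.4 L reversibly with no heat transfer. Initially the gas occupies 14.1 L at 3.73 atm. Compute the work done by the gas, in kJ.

W ≈ 3.04 kJ

P₂ = P₁(V₁/V₂)^γ = 3.73×(14.1/26.4)^(1.31) = 1.64 atm.
For a reversible adiabat, W_by_gas = (P₁V₁ − P₂V₂)/(γ−1).
W_by = (377900×0.0141 − 166200×0.0264) / (0.31) = 3037 J.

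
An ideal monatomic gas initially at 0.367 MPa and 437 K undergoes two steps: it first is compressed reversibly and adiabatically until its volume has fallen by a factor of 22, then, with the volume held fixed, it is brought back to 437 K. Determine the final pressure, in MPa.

P₃ ≈ 8.07 MPa

For a monatomic ideal gas γ = 5/3.
Adiabatic step (PV^γ = const): P₂ = 0.367×22^(5/3) = 63.39 MPa; T₂ = 437×22^(2/3) = 3431 K.
Isochoric: P₃ = P₂(T₃/T₂) = 63.39 × (437/3431) = 8.074 MPa.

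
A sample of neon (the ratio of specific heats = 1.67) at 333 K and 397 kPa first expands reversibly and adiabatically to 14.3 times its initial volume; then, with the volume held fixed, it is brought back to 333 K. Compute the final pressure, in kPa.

Adiabatic step (PV^γ = const): P₂ = 397×(1/14.3)^(1.67) = 4.671 kPa; T₂ = 333×(1/14.3)^(0.67) = 56.02 K.
Isochoric: P₃ = P₂(T₃/T₂) = 4.671 × (333/56.02) = 27.76 kPa.

P₃ ≈ 27.8 kPa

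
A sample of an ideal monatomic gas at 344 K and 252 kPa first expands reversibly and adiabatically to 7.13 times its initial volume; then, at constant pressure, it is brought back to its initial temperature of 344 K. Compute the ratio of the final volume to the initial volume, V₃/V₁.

V₃/V₁ ≈ 26.4

For a monatomic ideal gas γ = 5/3.
Adiabatic step: V₂/V₁ = 7.13; T₂ = T₁·(1/7.13)^(2/3) = 92.86 K.
Isobaric step: V₃/V₂ = T₃/T₂ = 344/92.86.
V₃/V₁ = (V₂/V₁)(V₃/V₂) = 7.13 × (344/92.86) = 26.41.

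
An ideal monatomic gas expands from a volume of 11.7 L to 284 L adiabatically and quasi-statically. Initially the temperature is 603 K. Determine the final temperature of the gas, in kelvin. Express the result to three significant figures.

T₂ ≈ 71.9 K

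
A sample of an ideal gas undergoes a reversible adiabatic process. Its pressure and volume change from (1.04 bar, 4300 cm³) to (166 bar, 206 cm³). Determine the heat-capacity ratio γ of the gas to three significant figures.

γ ≈ 1.67

PV^γ = const ⇒ γ = ln(P₂/P₁) / ln(V₁/V₂).
γ = ln(166/1.04) / ln(4300/206) = 1.67.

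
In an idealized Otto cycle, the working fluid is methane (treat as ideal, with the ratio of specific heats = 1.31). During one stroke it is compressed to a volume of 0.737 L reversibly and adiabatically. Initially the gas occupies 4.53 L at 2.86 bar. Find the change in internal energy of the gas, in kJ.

P₂ = P₁(V₁/V₂)^γ = 2.86×(4.53/0.737)^(1.31) = 30.87 bar.
For a reversible adiabat, W_by_gas = (P₁V₁ − P₂V₂)/(γ−1).
W_by = (286000×0.00453 − 3.087×10^6×0.000737) / (0.31) = -3159 J.
Q = 0 ⇒ ΔU = −W_by = 3159 J.

ΔU ≈ 3.16 kJ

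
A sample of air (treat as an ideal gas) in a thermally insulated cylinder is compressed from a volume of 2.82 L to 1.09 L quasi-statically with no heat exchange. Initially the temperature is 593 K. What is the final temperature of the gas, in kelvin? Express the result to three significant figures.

For a reversible adiabat TV^(γ−1) is constant, so T₂ = T₁ (V₁/V₂)^(γ−1).
For a diatomic ideal gas γ = 7/5, so γ−1 = 2/5.
T₂ = 593 × (2.82/1.09)^(2/5) = 867.3 K.

T₂ ≈ 867 K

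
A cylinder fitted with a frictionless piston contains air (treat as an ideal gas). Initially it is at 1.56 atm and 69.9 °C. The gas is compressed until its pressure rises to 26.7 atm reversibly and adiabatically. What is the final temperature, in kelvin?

T₂ ≈ 772 K

Along an adiabat T P^((1−γ)/γ) is constant, so T₂ = T₁ (P₂/P₁)^((γ−1)/γ).
For a diatomic ideal gas γ = 7/5, so (γ−1)/γ = 2/7.
T₁ = 69.9 °C = 343 K.
T₂ = 343 × (26.7/1.56)^(2/7) = 772.2 K.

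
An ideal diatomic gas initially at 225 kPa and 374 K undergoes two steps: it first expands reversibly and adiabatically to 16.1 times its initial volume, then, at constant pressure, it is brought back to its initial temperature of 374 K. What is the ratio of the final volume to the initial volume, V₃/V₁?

V₃/V₁ ≈ 48.9

For a diatomic ideal gas γ = 7/5.
Adiabatic step: V₂/V₁ = 16.1; T₂ = T₁·(1/16.1)^(2/5) = 123.1 K.
Isobaric step: V₃/V₂ = T₃/T₂ = 374/123.1.
V₃/V₁ = (V₂/V₁)(V₃/V₂) = 16.1 × (374/123.1) = 48.93.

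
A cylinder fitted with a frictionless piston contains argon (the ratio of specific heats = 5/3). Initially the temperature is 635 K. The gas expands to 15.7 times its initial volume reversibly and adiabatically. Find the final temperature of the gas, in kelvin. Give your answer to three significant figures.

T₂ ≈ 101 K

Adiabatic: T₁V₁^(γ−1) = T₂V₂^(γ−1) ⇒ T₂ = T₁ (V₁/V₂)^(γ−1).
T₂ = 635 × (1/15.7)^(2/3) = 101.3 K.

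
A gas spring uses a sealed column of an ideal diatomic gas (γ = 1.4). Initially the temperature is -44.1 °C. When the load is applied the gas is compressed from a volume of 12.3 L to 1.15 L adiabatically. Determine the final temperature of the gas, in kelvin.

T₂ ≈ 591 K

Adiabatic: T₁V₁^(γ−1) = T₂V₂^(γ−1) ⇒ T₂ = T₁ (V₁/V₂)^(γ−1).
T₁ = -44.1 °C = 229 K.
T₂ = 229 × (12.3/1.15)^(0.4) = 591 K.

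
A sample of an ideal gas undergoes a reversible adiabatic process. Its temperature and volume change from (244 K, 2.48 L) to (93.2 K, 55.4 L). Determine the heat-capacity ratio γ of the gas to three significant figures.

TV^(γ−1) = const ⇒ γ − 1 = ln(T₂/T₁) / ln(V₁/V₂).
γ = 1 + ln(93.2/244) / ln(2.48/55.4) = 1.31.

γ ≈ 1.31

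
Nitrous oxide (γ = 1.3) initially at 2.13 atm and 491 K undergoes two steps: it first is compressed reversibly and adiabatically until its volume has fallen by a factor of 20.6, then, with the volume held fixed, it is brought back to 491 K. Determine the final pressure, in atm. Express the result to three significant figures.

Adiabatic step (PV^γ = const): P₂ = 2.13×20.6^(1.3) = 108.7 atm; T₂ = 491×20.6^(0.3) = 1217 K.
Isochoric: P₃ = P₂(T₃/T₂) = 108.7 × (491/1217) = 43.88 atm.

P₃ ≈ 43.9 atm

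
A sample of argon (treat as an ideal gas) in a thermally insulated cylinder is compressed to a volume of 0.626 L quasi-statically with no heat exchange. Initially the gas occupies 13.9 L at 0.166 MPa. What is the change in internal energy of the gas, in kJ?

γ = 5/3 for a monatomic ideal gas.
P₂ = P₁(V₁/V₂)^γ = 0.166×(13.9/0.626)^(5/3) = 29.12 MPa.
For a reversible adiabat, W_by_gas = (P₁V₁ − P₂V₂)/(γ−1).
W_by = (166000×0.0139 − 2.912×10^7×0.000626) / (2/3) = -23880 J.
Q = 0 ⇒ ΔU = −W_by = 23880 J.

ΔU ≈ 23.9 kJ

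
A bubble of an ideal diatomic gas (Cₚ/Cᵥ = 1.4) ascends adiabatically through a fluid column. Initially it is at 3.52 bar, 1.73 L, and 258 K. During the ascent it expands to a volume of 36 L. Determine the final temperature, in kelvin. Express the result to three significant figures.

For a reversible adiabat TV^(γ−1) is constant, so T₂ = T₁ (V₁/V₂)^(γ−1).
T₂ = 258 × (1.73/36)^(0.4) = 76.62 K.

T₂ ≈ 76.6 K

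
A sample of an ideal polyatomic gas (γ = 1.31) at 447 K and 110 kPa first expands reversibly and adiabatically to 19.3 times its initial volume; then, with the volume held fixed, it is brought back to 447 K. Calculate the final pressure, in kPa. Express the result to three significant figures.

Adiabatic step (PV^γ = const): P₂ = 110×(1/19.3)^(1.31) = 2.277 kPa; T₂ = 447×(1/19.3)^(0.31) = 178.6 K.
Isochoric: P₃ = P₂(T₃/T₂) = 2.277 × (447/178.6) = 5.699 kPa.

P₃ ≈ 5.70 kPa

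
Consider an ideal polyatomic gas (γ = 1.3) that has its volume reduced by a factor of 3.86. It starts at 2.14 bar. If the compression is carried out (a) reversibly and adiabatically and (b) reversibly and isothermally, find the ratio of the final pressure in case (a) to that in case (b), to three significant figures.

Isothermal: P_b = P₁(V₁/V₂) = 2.14×3.86.
Adiabatic: P_a = P₁(V₁/V₂)^γ = 2.14×3.86^(1.3).
P_a/P_b = (V₁/V₂)^(γ−1) = 3.86^(0.3) = 1.5.

P_adiabatic / P_isothermal ≈ 1.50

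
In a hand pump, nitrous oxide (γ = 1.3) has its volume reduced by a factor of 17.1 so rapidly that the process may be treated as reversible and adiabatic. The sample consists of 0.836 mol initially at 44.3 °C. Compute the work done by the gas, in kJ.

W ≈ -9.88 kJ

For a reversible adiabat TV^(γ−1) is constant, so T₂ = T₁ (V₁/V₂)^(γ−1).
T₁ = 44.3 °C = 317.4 K.
T₂ = 317.4 × 17.1^(0.3) = 744 K.
Q = 0, so ΔU = W_on_gas = nCᵥΔT with Cᵥ = R/(γ−1) = 27.71 J/(mol·K).
ΔU = 0.836 × 27.71 × (744 − 317.4) = 9883 J.
Work done by the gas = −ΔU = -9883 J.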